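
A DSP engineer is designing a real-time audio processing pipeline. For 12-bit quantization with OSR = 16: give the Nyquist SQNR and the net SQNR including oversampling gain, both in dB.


Step 1 — baseline SQNR at Nyquist:
SQNR_base = 6.02*N + 1.76
          = 6.02*12 + 1.76
          = 74.0 dB

Step 2 — oversampling processing gain:
G = 10*log10(OSR) = 10*log10(16) = 12.04 dB

Step 3 — total:
SQNR_total = 74.0 + 12.04 = 86.04 dB

Base SQNR = 74.0 dB; oversampled SQNR = 86.04 dB


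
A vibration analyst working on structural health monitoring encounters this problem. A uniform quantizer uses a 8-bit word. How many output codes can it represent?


Number of quantization levels = 2^N
= 2^8
= 256

256


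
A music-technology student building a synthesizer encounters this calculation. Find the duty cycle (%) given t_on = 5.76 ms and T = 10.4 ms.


Duty cycle as a percentage:
DC = (t_on / T) * 100
   = (5.76 / 10.4) * 100
   = 0.553846 * 100
   = 55.38 %

55.38 %


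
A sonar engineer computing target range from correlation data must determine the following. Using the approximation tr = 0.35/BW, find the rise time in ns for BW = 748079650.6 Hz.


Rise time from bandwidth relationship:
tr = 0.35 / BW
   = 0.35 / 748079650.6
   = 4.678646181e-10 s
   = 0.4679 ns

0.4679 ns


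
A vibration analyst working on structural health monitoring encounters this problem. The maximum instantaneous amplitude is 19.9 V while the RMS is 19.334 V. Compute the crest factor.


Crest factor is the ratio of peak to RMS:
CF = V_peak / V_rms
   = 19.9 / 19.334
   = 1.0293

1.0293


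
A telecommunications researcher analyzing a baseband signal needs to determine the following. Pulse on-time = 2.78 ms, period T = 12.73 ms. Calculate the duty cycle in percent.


Duty cycle as a percentage:
DC = (t_on / T) * 100
   = (2.78 / 12.73) * 100
   = 0.218382 * 100
   = 21.84 %

21.84 %


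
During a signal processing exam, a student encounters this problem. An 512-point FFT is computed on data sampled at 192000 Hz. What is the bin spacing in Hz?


DFT frequency resolution:
df = fs / N
   = 192000 / 512
   = 375.0 Hz

375.0 Hz


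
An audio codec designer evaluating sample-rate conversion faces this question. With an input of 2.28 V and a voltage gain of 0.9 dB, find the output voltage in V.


Output voltage from dB gain:
V_out = V_in * 10^(gain_dB / 20)
      = 2.28 * 10^(0.9 / 20)
      = 2.28 * 1.109175
      = 2.5289 V

2.5289 V


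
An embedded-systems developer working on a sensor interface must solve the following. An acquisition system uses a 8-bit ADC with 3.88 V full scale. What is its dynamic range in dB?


Dynamic range from full-scale to LSB:
V_min = V_max / 2^bits = 3.88 / 2^8
DR = 20 * log10(V_max / V_min)
   = 20 * log10(2^8)
   = 20 * 8 * log10(2)
   = 48.16 dB

48.16 dB


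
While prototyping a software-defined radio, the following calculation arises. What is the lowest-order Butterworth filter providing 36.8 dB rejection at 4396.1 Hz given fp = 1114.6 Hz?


Butterworth filter order formula:
n = log10(10^(A/10) - 1) / (2 * log10(f_stop/f_pass))
10^(36.8/10) - 1 = 4785.3009
f_stop/f_pass = 4396.1 / 1114.6 = 3.9441
n = 3.0874 -> ceil = 4

4


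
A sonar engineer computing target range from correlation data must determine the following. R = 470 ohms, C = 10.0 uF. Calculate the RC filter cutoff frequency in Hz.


Cutoff frequency of a first-order RC filter:
fc = 1 / (2 * pi * R * C)
C = 10.0 uF = 1e-05 F
fc = 1 / (2 * pi * 470 * 1e-05)
   = 1 / 0.029530970943744
   = 33.862754 Hz

33.862754 Hz


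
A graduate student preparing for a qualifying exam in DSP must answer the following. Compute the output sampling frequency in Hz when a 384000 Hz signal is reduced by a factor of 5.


Decimation reduces the sample rate:
fs_out = fs_in / M
       = 384000 / 5
       = 76800.0 Hz

76800.0 Hz


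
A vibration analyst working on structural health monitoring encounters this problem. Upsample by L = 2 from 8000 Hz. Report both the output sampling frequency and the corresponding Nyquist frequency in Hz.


Step 1 — output sample rate after interpolation by L:
fs_out = L * fs_in = 2 * 8000 = 16000 Hz

Step 2 — Nyquist frequency of the output stream:
f_Nyq = fs_out / 2 = 16000 / 2 = 8000.0 Hz

fs_out = 16000 Hz; f_Nyquist = 8000.0 Hz


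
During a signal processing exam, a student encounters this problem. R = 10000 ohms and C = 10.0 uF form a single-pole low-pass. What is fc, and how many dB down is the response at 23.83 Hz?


Step 1 — cutoff frequency:
fc = 1 / (2*pi*R*C)
C = 10.0 uF = 1e-05 F
fc = 1 / (2*pi*10000*1e-05)
   = 1.59155 Hz

Step 2 — magnitude at f = 23.83 Hz:
|H(f)| = 1 / sqrt(1 + (f/fc)^2)
f/fc = 23.83 / 1.59155 = 14.972825
|H| = 1 / sqrt(1 + 224.185488) = 0.0666392
|H|_dB = 20*log10(0.0666392) = -23.53 dB

fc = 1.59155 Hz; |H(23.83 Hz)| = -23.53 dB


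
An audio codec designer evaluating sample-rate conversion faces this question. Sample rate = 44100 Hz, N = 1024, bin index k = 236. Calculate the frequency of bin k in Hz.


Frequency of DFT bin k:
f_k = k * fs / N
    = 236 * 44100 / 1024
    = 10407600 / 1024
    = 10163.672 Hz

10163.672 Hz


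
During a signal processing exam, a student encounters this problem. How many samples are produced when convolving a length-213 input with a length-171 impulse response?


Linear convolution output length:
L = N + M - 1
  = 213 + 171 - 1
  = 383 samples

383


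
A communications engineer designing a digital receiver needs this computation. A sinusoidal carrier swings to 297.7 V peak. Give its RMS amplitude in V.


RMS voltage for a sinusoidal waveform:
V_rms = V_peak / sqrt(2)
      = 297.7 / 1.414214
      = 210.506 V

210.506 V


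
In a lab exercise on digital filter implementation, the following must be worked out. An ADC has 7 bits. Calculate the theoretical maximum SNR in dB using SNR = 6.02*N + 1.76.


Theoretical SNR for a full-scale sinusoid:
SNR = 6.02 * N + 1.76
    = 6.02 * 7 + 1.76
    = 42.14 + 1.76
    = 43.9 dB

43.9 dB


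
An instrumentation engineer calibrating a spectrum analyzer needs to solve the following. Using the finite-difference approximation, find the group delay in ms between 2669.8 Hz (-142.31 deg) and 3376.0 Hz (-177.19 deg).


Group delay from phase difference:
tau = -d(phi)/d(omega)
d(phi) = -34.88 deg = -0.608771 rad
d(omega) = 2*pi*(3376.0 - 2669.8) = 4437.1855 rad/s
tau = -(-0.608771) / 4437.1855
    = 0.1372 ms

0.1372 ms


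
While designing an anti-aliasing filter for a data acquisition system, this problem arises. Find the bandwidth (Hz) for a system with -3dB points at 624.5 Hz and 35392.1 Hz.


Bandwidth is the difference of -3dB frequencies:
BW = f_high - f_low
   = 35392.1 - 624.5
   = 34767.6 Hz

34767.6 Hz


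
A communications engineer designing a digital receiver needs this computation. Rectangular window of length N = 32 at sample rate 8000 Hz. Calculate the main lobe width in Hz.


Main lobe width for a rectangular window:
Width = 2 * fs / N
      = 2 * 8000 / 32
      = 16000 / 32
      = 500.0 Hz

500.0 Hz


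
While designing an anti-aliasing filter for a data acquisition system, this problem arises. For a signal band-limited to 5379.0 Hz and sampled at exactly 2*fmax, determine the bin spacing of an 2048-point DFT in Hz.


Step 1 — Nyquist sampling rate:
fs = 2 * fmax = 2 * 5379.0 = 10758.0 Hz

Step 2 — DFT bin spacing:
df = fs / N = 10758.0 / 2048 = 5.2529 Hz

5.2529 Hz


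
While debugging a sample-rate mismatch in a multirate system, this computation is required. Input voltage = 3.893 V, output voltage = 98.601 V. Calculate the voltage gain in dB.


Voltage gain in dB:
G = 20 * log10(Vout / Vin)
  = 20 * log10(98.601 / 3.893)
  = 20 * log10(25.327768)
  = 20 * 1.403597
  = 28.07 dB

28.07 dB


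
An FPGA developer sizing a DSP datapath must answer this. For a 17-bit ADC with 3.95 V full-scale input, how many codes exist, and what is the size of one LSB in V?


Step 1 — number of quantization levels:
L = 2^N = 2^17 = 131072

Step 2 — LSB step size:
delta = Vfs / L
      = 3.95 / 131072
      = 3.014e-05 V

Levels = 131072; step size = 3.014e-05 V


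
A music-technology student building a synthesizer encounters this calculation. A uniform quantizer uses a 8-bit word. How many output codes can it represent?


Number of quantization levels = 2^N
= 2^8
= 256

256


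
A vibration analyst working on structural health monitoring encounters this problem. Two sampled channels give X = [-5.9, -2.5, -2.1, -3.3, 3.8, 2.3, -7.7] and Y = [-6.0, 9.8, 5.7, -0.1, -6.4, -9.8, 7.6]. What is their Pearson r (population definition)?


Pearson correlation coefficient (population):
r = cov(X,Y) / (std(X) * std(Y))
Mean X = -2.2, Mean Y = 0.1143
Cov(X,Y) = -14.908571
Std(X) = 3.807887, Std(Y) = 7.163485
r = -0.5465

-0.5465


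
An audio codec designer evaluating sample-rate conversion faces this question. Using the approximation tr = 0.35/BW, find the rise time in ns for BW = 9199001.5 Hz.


Rise time from bandwidth relationship:
tr = 0.35 / BW
   = 0.35 / 9199001.5
   = 3.804760767e-08 s
   = 38.0476 ns

38.0476 ns


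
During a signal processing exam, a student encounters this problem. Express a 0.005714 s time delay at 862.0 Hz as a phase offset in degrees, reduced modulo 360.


Phase shift from frequency and time delay:
phi = 360 * f * t_delay
    = 360 * 862.0 * 0.005714
    = 1773.17 degrees
    mod 360 = 333.17 degrees

333.17 degrees


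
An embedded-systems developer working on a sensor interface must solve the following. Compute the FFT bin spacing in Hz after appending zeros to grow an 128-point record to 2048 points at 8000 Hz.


Frequency resolution after zero-padding:
N_padded = 128 * 16 = 2048
df = fs / N_padded
   = 8000 / 2048
   = 3.9062 Hz

3.9062 Hz


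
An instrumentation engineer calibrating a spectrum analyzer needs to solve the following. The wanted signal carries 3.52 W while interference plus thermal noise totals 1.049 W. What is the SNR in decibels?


SNR in decibels:
SNR = 10 * log10(Ps / Pn)
    = 10 * log10(3.52 / 1.049)
    = 10 * log10(3.3556)
    = 10 * 0.5258
    = 5.26 dB

5.26 dB


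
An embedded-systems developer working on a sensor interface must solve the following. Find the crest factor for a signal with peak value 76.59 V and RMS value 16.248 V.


Crest factor is the ratio of peak to RMS:
CF = V_peak / V_rms
   = 76.59 / 16.248
   = 4.7138

4.7138


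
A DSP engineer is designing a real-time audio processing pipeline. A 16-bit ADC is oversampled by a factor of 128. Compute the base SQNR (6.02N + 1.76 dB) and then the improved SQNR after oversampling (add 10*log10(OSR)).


Step 1 — baseline SQNR at Nyquist:
SQNR_base = 6.02*N + 1.76
          = 6.02*16 + 1.76
          = 98.08 dB

Step 2 — oversampling processing gain:
G = 10*log10(OSR) = 10*log10(128) = 21.07 dB

Step 3 — total:
SQNR_total = 98.08 + 21.07 = 119.15 dB

Base SQNR = 98.08 dB; oversampled SQNR = 119.15 dB


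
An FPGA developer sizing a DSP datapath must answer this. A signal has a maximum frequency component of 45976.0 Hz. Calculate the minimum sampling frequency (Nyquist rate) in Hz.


The Nyquist rate is twice the maximum frequency component.
fs_min = 2 * fmax
      = 2 * 45976.0
      = 91952.0 Hz

91952.0


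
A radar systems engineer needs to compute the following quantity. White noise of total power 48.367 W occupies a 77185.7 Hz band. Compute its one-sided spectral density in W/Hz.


Power spectral density:
PSD = P / BW
    = 48.367 / 77185.7
    = 0.00062663 W/Hz

0.00062663 W/Hz


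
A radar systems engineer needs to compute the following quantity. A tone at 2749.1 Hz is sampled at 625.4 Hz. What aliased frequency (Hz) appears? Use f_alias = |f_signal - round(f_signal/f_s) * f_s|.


Compute the nearest integer multiple of fs to the signal:
n = round(2749.1 / 625.4) = 4
f_alias = |2749.1 - 4 * 625.4|
        = |2749.1 - 2501.6|
        = 247.5 Hz

247.5


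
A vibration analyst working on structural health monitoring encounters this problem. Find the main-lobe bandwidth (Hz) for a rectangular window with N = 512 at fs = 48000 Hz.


Main lobe width for a rectangular window:
Width = 2 * fs / N
      = 2 * 48000 / 512
      = 96000 / 512
      = 187.5 Hz

187.5 Hz


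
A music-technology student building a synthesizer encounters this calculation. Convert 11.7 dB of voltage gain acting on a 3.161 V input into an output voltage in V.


Output voltage from dB gain:
V_out = V_in * 10^(gain_dB / 20)
      = 3.161 * 10^(11.7 / 20)
      = 3.161 * 3.845918
      = 12.1569 V

12.1569 V


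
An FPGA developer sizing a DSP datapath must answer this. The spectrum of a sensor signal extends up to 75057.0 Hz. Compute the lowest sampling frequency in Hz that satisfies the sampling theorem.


The Nyquist rate is twice the maximum frequency component.
fs_min = 2 * fmax
      = 2 * 75057.0
      = 150114.0 Hz

150114.0


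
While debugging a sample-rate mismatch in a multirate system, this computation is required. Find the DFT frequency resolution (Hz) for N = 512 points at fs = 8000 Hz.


DFT frequency resolution:
df = fs / N
   = 8000 / 512
   = 15.625 Hz

15.625 Hz


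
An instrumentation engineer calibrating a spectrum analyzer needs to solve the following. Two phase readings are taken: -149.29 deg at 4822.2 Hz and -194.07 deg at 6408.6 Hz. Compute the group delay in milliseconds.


Group delay from phase difference:
tau = -d(phi)/d(omega)
d(phi) = -44.78 deg = -0.781558 rad
d(omega) = 2*pi*(6408.6 - 4822.2) = 9967.6452 rad/s
tau = -(-0.781558) / 9967.6452
    = 0.0784 ms

0.0784 ms


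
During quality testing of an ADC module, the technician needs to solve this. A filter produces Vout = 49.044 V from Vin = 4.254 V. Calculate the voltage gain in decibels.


Voltage gain in dB:
G = 20 * log10(Vout / Vin)
  = 20 * log10(49.044 / 4.254)
  = 20 * log10(11.528914)
  = 20 * 1.061788
  = 21.24 dB

21.24 dB


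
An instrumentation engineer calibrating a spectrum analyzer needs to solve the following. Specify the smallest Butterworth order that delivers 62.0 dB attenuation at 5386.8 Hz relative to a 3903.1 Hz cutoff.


Butterworth filter order formula:
n = log10(10^(A/10) - 1) / (2 * log10(f_stop/f_pass))
10^(62.0/10) - 1 = 1584892.1925
f_stop/f_pass = 5386.8 / 3903.1 = 1.3801
n = 22.1553 -> ceil = 23

23


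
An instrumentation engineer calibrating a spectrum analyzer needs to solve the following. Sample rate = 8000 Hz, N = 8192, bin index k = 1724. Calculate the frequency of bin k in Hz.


Frequency of DFT bin k:
f_k = k * fs / N
    = 1724 * 8000 / 8192
    = 13792000 / 8192
    = 1683.594 Hz

1683.594 Hz


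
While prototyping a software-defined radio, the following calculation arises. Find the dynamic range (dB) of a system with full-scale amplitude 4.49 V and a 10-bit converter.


Dynamic range from full-scale to LSB:
V_min = V_max / 2^bits = 4.49 / 2^10
DR = 20 * log10(V_max / V_min)
   = 20 * log10(2^10)
   = 20 * 10 * log10(2)
   = 60.21 dB

60.21 dB


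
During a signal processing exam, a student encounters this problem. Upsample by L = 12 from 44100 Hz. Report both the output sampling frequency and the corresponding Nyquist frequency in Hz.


Step 1 — output sample rate after interpolation by L:
fs_out = L * fs_in = 12 * 44100 = 529200 Hz

Step 2 — Nyquist frequency of the output stream:
f_Nyq = fs_out / 2 = 529200 / 2 = 264600.0 Hz

fs_out = 529200 Hz; f_Nyquist = 264600.0 Hz


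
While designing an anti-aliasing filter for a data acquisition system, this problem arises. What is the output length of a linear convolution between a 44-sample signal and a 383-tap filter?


Linear convolution output length:
L = N + M - 1
  = 44 + 383 - 1
  = 426 samples

426


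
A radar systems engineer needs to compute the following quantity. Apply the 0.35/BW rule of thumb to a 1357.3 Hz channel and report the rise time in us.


Rise time from bandwidth relationship:
tr = 0.35 / BW
   = 0.35 / 1357.3
   = 0.0002578648788 s
   = 257.8649 us

257.8649 us


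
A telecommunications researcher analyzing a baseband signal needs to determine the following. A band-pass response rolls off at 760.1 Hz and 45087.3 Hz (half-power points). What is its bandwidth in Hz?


Bandwidth is the difference of -3dB frequencies:
BW = f_high - f_low
   = 45087.3 - 760.1
   = 44327.2 Hz

44327.2 Hz


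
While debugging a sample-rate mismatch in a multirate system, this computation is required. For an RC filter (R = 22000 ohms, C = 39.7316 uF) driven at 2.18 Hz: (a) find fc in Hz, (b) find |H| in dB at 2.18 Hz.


Step 1 — cutoff frequency:
fc = 1 / (2*pi*R*C)
C = 39.7316 uF = 3.97316e-05 F
fc = 1 / (2*pi*22000*3.97316e-05)
   = 0.18208 Hz

Step 2 — magnitude at f = 2.18 Hz:
|H(f)| = 1 / sqrt(1 + (f/fc)^2)
f/fc = 2.18 / 0.18208 = 11.972759
|H| = 1 / sqrt(1 + 143.346958) = 0.0832331
|H|_dB = 20*log10(0.0832331) = -21.59 dB

fc = 0.18208 Hz; |H(2.18 Hz)| = -21.59 dB


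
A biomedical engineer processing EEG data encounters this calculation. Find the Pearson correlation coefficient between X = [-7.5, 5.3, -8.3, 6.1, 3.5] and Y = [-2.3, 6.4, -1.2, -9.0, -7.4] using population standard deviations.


Pearson correlation coefficient (population):
r = cov(X,Y) / (std(X) * std(Y))
Mean X = -0.18, Mean Y = -2.7
Cov(X,Y) = -4.42
Std(X) = 6.364401, Std(Y) = 5.422177
r = -0.1281

-0.1281


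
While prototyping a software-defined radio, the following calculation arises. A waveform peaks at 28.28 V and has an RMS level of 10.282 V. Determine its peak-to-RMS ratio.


Crest factor is the ratio of peak to RMS:
CF = V_peak / V_rms
   = 28.28 / 10.282
   = 2.7504

2.7504


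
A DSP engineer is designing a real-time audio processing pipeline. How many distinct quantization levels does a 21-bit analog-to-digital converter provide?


Number of quantization levels = 2^N
= 2^21
= 2097152

2097152


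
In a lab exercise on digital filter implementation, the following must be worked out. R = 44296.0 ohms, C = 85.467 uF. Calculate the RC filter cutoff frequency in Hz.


Cutoff frequency of a first-order RC filter:
fc = 1 / (2 * pi * R * C)
C = 85.467 uF = 8.5467e-05 F
fc = 1 / (2 * pi * 44296.0 * 8.5467e-05)
   = 1 / 23.787173420144
   = 0.042039 Hz

0.042039 Hz


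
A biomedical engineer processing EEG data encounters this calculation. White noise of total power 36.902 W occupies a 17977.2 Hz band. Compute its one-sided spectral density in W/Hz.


Power spectral density:
PSD = P / BW
    = 36.902 / 17977.2
    = 0.00205271 W/Hz

0.00205271 W/Hz


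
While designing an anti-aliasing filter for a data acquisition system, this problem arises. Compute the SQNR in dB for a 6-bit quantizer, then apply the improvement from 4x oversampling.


Step 1 — baseline SQNR at Nyquist:
SQNR_base = 6.02*N + 1.76
          = 6.02*6 + 1.76
          = 37.88 dB

Step 2 — oversampling processing gain:
G = 10*log10(OSR) = 10*log10(4) = 6.02 dB

Step 3 — total:
SQNR_total = 37.88 + 6.02 = 43.9 dB

Base SQNR = 37.88 dB; oversampled SQNR = 43.9 dB


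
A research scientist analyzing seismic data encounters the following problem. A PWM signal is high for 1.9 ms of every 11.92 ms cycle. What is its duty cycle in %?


Duty cycle as a percentage:
DC = (t_on / T) * 100
   = (1.9 / 11.92) * 100
   = 0.159396 * 100
   = 15.94 %

15.94 %


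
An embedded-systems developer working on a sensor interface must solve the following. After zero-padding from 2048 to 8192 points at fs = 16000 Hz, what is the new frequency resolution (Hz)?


Frequency resolution after zero-padding:
N_padded = 2048 * 4 = 8192
df = fs / N_padded
   = 16000 / 8192
   = 1.9531 Hz

1.9531 Hz


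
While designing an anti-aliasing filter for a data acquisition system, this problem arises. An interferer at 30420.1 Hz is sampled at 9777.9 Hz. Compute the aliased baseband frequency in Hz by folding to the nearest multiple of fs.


Compute the nearest integer multiple of fs to the signal:
n = round(30420.1 / 9777.9) = 3
f_alias = |30420.1 - 3 * 9777.9|
        = |30420.1 - 29333.7|
        = 1086.4 Hz

1086.4


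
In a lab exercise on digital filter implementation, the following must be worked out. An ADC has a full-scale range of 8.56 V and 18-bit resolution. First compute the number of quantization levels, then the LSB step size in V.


Step 1 — number of quantization levels:
L = 2^N = 2^18 = 262144

Step 2 — LSB step size:
delta = Vfs / L
      = 8.56 / 262144
      = 3.265e-05 V

Levels = 262144; step size = 3.265e-05 V


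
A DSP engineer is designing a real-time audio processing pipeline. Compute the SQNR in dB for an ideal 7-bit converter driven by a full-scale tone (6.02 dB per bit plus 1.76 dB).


Theoretical SNR for a full-scale sinusoid:
SNR = 6.02 * N + 1.76
    = 6.02 * 7 + 1.76
    = 42.14 + 1.76
    = 43.9 dB

43.9 dB


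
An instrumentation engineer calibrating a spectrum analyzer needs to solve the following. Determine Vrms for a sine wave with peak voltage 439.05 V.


RMS voltage for a sinusoidal waveform:
V_rms = V_peak / sqrt(2)
      = 439.05 / 1.414214
      = 310.455 V

310.455 V


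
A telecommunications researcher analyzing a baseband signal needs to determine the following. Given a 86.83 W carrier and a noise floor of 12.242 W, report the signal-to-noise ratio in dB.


SNR in decibels:
SNR = 10 * log10(Ps / Pn)
    = 10 * log10(86.83 / 12.242)
    = 10 * log10(7.0928)
    = 10 * 0.8508
    = 8.51 dB

8.51 dB


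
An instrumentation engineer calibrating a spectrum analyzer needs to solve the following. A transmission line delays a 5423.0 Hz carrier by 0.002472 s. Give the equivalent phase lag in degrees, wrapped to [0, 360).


Phase shift from frequency and time delay:
phi = 360 * f * t_delay
    = 360 * 5423.0 * 0.002472
    = 4826.04 degrees
    mod 360 = 146.04 degrees

146.04 degrees


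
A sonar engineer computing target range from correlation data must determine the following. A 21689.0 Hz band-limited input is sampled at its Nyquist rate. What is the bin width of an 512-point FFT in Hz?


Step 1 — Nyquist sampling rate:
fs = 2 * fmax = 2 * 21689.0 = 43378.0 Hz

Step 2 — DFT bin spacing:
df = fs / N = 43378.0 / 512 = 84.7227 Hz

84.7227 Hz


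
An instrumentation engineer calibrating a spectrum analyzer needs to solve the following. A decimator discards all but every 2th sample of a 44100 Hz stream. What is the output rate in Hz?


Decimation reduces the sample rate:
fs_out = fs_in / M
       = 44100 / 2
       = 22050.0 Hz

22050.0 Hz


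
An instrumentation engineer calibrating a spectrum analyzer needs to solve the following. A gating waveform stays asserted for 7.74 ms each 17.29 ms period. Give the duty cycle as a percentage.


Duty cycle as a percentage:
DC = (t_on / T) * 100
   = (7.74 / 17.29) * 100
   = 0.447658 * 100
   = 44.77 %

44.77 %


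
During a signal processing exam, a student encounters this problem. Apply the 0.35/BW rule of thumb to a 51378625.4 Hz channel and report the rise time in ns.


Rise time from bandwidth relationship:
tr = 0.35 / BW
   = 0.35 / 51378625.4
   = 6.812171351e-09 s
   = 6.8122 ns

6.8122 ns


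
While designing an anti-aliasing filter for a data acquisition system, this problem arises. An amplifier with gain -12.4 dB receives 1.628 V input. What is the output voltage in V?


Output voltage from dB gain:
V_out = V_in * 10^(gain_dB / 20)
      = 1.628 * 10^(-12.4 / 20)
      = 1.628 * 0.239883
      = 0.3905 V

0.3905 V


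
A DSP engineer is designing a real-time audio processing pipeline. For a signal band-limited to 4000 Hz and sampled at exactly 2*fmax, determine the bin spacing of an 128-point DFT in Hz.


Step 1 — Nyquist sampling rate:
fs = 2 * fmax = 2 * 4000 = 8000 Hz

Step 2 — DFT bin spacing:
df = fs / N = 8000 / 128 = 62.5 Hz

62.5 Hz


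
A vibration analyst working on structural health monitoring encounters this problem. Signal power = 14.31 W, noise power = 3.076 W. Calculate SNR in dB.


SNR in decibels:
SNR = 10 * log10(Ps / Pn)
    = 10 * log10(14.31 / 3.076)
    = 10 * log10(4.6521)
    = 10 * 0.6677
    = 6.68 dB

6.68 dB


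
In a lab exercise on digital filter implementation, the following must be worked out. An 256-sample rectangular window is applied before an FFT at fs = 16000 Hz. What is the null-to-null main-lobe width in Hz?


Main lobe width for a rectangular window:
Width = 2 * fs / N
      = 2 * 16000 / 256
      = 32000 / 256
      = 125.0 Hz

125.0 Hz


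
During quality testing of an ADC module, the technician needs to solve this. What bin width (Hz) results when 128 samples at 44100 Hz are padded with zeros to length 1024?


Frequency resolution after zero-padding:
N_padded = 128 * 8 = 1024
df = fs / N_padded
   = 44100 / 1024
   = 43.0664 Hz

43.0664 Hz


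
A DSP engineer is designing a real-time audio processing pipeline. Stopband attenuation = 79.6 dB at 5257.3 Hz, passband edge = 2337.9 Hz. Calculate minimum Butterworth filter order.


Butterworth filter order formula:
n = log10(10^(A/10) - 1) / (2 * log10(f_stop/f_pass))
10^(79.6/10) - 1 = 91201082.9356
f_stop/f_pass = 5257.3 / 2337.9 = 2.2487
n = 11.3088 -> ceil = 12

12


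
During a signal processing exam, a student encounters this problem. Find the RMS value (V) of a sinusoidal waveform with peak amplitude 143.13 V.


RMS voltage for a sinusoidal waveform:
V_rms = V_peak / sqrt(2)
      = 143.13 / 1.414214
      = 101.208 V

101.208 V


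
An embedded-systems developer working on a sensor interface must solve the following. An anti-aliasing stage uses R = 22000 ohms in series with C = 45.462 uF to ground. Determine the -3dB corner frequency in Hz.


Cutoff frequency of a first-order RC filter:
fc = 1 / (2 * pi * R * C)
C = 45.462 uF = 4.5462e-05 F
fc = 1 / (2 * pi * 22000 * 4.5462e-05)
   = 1 / 6.28421574957
   = 0.159129 Hz

0.159129 Hz


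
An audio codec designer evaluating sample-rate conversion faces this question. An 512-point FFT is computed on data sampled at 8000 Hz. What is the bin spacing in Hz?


DFT frequency resolution:
df = fs / N
   = 8000 / 512
   = 15.625 Hz

15.625 Hz


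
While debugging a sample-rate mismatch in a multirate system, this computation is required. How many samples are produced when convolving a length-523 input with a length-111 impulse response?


Linear convolution output length:
L = N + M - 1
  = 523 + 111 - 1
  = 633 samples

633


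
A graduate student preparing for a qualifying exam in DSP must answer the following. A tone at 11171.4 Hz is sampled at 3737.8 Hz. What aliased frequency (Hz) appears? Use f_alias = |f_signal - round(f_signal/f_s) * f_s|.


Compute the nearest integer multiple of fs to the signal:
n = round(11171.4 / 3737.8) = 3
f_alias = |11171.4 - 3 * 3737.8|
        = |11171.4 - 11213.4|
        = 42.0 Hz

42.0


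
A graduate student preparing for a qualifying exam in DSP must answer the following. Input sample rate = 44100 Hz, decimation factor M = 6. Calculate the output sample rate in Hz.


Decimation reduces the sample rate:
fs_out = fs_in / M
       = 44100 / 6
       = 7350.0 Hz

7350.0 Hz


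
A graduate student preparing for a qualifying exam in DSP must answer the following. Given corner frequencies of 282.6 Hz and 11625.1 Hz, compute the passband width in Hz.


Bandwidth is the difference of -3dB frequencies:
BW = f_high - f_low
   = 11625.1 - 282.6
   = 11342.5 Hz

11342.5 Hz


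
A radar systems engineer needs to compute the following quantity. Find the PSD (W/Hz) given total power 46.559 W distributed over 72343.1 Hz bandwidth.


Power spectral density:
PSD = P / BW
    = 46.559 / 72343.1
    = 0.00064359 W/Hz

0.00064359 W/Hz


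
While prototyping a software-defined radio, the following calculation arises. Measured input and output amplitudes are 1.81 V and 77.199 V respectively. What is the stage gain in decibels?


Voltage gain in dB:
G = 20 * log10(Vout / Vin)
  = 20 * log10(77.199 / 1.81)
  = 20 * log10(42.651381)
  = 20 * 1.629933
  = 32.6 dB

32.6 dB


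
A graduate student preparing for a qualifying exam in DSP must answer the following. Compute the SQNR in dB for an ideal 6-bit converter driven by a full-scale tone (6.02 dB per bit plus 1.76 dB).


Theoretical SNR for a full-scale sinusoid:
SNR = 6.02 * N + 1.76
    = 6.02 * 6 + 1.76
    = 36.12 + 1.76
    = 37.88 dB

37.88 dB


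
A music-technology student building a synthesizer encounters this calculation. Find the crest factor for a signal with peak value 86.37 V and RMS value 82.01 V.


Crest factor is the ratio of peak to RMS:
CF = V_peak / V_rms
   = 86.37 / 82.01
   = 1.0532

1.0532


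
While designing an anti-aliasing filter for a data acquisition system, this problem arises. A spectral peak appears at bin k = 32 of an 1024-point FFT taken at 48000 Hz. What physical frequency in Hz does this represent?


Frequency of DFT bin k:
f_k = k * fs / N
    = 32 * 48000 / 1024
    = 1536000 / 1024
    = 1500.0 Hz

1500.0 Hz


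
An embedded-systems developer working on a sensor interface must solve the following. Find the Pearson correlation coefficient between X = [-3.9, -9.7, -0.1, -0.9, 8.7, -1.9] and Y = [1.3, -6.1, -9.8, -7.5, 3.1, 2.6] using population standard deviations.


Pearson correlation coefficient (population):
r = cov(X,Y) / (std(X) * std(Y))
Mean X = -1.3, Mean Y = -2.7333
Cov(X,Y) = 10.423333
Std(X) = 5.46626, Std(Y) = 5.2079
r = 0.3661

0.3661


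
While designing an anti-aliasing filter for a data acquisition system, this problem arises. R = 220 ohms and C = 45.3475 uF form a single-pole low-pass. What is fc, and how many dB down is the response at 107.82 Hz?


Step 1 — cutoff frequency:
fc = 1 / (2*pi*R*C)
C = 45.3475 uF = 4.53475e-05 F
fc = 1 / (2*pi*220*4.53475e-05)
   = 15.9531 Hz

Step 2 — magnitude at f = 107.82 Hz:
|H(f)| = 1 / sqrt(1 + (f/fc)^2)
f/fc = 107.82 / 15.9531 = 6.758561
|H| = 1 / sqrt(1 + 45.678147) = 0.146367
|H|_dB = 20*log10(0.146367) = -16.69 dB

fc = 15.9531 Hz; |H(107.82 Hz)| = -16.69 dB


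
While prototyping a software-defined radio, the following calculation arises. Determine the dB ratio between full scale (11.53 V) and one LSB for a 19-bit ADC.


Dynamic range from full-scale to LSB:
V_min = V_max / 2^bits = 11.53 / 2^19
DR = 20 * log10(V_max / V_min)
   = 20 * log10(2^19)
   = 20 * 19 * log10(2)
   = 114.39 dB

114.39 dB


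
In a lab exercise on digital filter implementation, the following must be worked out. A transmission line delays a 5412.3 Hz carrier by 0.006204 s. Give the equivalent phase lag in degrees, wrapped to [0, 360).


Phase shift from frequency and time delay:
phi = 360 * f * t_delay
    = 360 * 5412.3 * 0.006204
    = 12088.05 degrees
    mod 360 = 208.05 degrees

208.05 degrees


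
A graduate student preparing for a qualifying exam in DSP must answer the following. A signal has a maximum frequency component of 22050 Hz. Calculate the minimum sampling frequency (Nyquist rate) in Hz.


The Nyquist rate is twice the maximum frequency component.
fs_min = 2 * fmax
      = 2 * 22050
      = 44100 Hz

44100


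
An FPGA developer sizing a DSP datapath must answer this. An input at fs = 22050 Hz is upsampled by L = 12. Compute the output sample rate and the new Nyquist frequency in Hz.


Step 1 — output sample rate after interpolation by L:
fs_out = L * fs_in = 12 * 22050 = 264600 Hz

Step 2 — Nyquist frequency of the output stream:
f_Nyq = fs_out / 2 = 264600 / 2 = 132300.0 Hz

fs_out = 264600 Hz; f_Nyquist = 132300.0 Hz


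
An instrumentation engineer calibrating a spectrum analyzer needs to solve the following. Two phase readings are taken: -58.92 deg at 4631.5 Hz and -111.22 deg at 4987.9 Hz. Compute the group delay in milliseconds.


Group delay from phase difference:
tau = -d(phi)/d(omega)
d(phi) = -52.3 deg = -0.912807 rad
d(omega) = 2*pi*(4987.9 - 4631.5) = 2239.3272 rad/s
tau = -(-0.912807) / 2239.3272
    = 0.4076 ms

0.4076 ms


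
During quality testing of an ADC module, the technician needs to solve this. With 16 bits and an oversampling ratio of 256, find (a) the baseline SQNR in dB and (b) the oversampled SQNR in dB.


Step 1 — baseline SQNR at Nyquist:
SQNR_base = 6.02*N + 1.76
          = 6.02*16 + 1.76
          = 98.08 dB

Step 2 — oversampling processing gain:
G = 10*log10(OSR) = 10*log10(256) = 24.08 dB

Step 3 — total:
SQNR_total = 98.08 + 24.08 = 122.16 dB

Base SQNR = 98.08 dB; oversampled SQNR = 122.16 dB


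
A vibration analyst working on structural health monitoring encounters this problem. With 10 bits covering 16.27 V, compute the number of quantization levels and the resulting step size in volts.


Step 1 — number of quantization levels:
L = 2^N = 2^10 = 1024

Step 2 — LSB step size:
delta = Vfs / L
      = 16.27 / 1024
      = 0.01588867 V

Levels = 1024; step size = 0.01588867 V


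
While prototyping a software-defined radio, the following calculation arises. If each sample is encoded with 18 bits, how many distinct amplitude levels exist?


Number of quantization levels = 2^N
= 2^18
= 262144

262144


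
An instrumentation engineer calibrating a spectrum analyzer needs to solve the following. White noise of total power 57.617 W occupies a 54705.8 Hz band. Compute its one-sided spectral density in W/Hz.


Power spectral density:
PSD = P / BW
    = 57.617 / 54705.8
    = 0.00105322 W/Hz

0.00105322 W/Hz


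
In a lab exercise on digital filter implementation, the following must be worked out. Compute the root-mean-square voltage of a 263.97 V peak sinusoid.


RMS voltage for a sinusoidal waveform:
V_rms = V_peak / sqrt(2)
      = 263.97 / 1.414214
      = 186.655 V

186.655 V


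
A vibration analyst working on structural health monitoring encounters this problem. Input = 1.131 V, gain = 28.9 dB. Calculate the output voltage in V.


Output voltage from dB gain:
V_out = V_in * 10^(gain_dB / 20)
      = 1.131 * 10^(28.9 / 20)
      = 1.131 * 27.861212
      = 31.511 V

31.511 V


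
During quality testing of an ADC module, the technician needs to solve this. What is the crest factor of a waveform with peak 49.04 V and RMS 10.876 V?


Crest factor is the ratio of peak to RMS:
CF = V_peak / V_rms
   = 49.04 / 10.876
   = 4.509

4.509


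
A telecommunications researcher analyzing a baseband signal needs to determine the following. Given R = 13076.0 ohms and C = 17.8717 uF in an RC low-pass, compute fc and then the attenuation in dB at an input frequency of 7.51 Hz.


Step 1 — cutoff frequency:
fc = 1 / (2*pi*R*C)
C = 17.8717 uF = 1.78717e-05 F
fc = 1 / (2*pi*13076.0*1.78717e-05)
   = 0.681051 Hz

Step 2 — magnitude at f = 7.51 Hz:
|H(f)| = 1 / sqrt(1 + (f/fc)^2)
f/fc = 7.51 / 0.681051 = 11.027074
|H| = 1 / sqrt(1 + 121.596361) = 0.0903153
|H|_dB = 20*log10(0.0903153) = -20.88 dB

fc = 0.681051 Hz; |H(7.51 Hz)| = -20.88 dB


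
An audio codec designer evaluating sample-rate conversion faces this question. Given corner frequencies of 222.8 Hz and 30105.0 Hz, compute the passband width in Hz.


Bandwidth is the difference of -3dB frequencies:
BW = f_high - f_low
   = 30105.0 - 222.8
   = 29882.2 Hz

29882.2 Hz


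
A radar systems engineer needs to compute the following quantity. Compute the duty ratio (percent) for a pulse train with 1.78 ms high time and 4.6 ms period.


Duty cycle as a percentage:
DC = (t_on / T) * 100
   = (1.78 / 4.6) * 100
   = 0.386957 * 100
   = 38.7 %

38.7 %


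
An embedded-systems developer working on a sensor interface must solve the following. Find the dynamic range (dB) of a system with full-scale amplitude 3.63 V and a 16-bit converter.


Dynamic range from full-scale to LSB:
V_min = V_max / 2^bits = 3.63 / 2^16
DR = 20 * log10(V_max / V_min)
   = 20 * log10(2^16)
   = 20 * 16 * log10(2)
   = 96.33 dB

96.33 dB


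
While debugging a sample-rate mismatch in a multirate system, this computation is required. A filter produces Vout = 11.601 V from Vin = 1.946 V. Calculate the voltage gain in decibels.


Voltage gain in dB:
G = 20 * log10(Vout / Vin)
  = 20 * log10(11.601 / 1.946)
  = 20 * log10(5.961459)
  = 20 * 0.775353
  = 15.51 dB

15.51 dB


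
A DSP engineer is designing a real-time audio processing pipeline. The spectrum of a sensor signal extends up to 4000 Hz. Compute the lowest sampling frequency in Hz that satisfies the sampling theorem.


The Nyquist rate is twice the maximum frequency component.
fs_min = 2 * fmax
      = 2 * 4000
      = 8000 Hz

8000


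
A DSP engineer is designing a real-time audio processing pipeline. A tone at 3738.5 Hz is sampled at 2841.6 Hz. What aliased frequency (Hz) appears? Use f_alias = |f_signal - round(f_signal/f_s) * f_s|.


Compute the nearest integer multiple of fs to the signal:
n = round(3738.5 / 2841.6) = 1
f_alias = |3738.5 - 1 * 2841.6|
        = |3738.5 - 2841.6|
        = 896.9 Hz

896.9


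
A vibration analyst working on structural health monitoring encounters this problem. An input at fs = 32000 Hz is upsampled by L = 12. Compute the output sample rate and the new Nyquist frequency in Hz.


Step 1 — output sample rate after interpolation by L:
fs_out = L * fs_in = 12 * 32000 = 384000 Hz

Step 2 — Nyquist frequency of the output stream:
f_Nyq = fs_out / 2 = 384000 / 2 = 192000.0 Hz

fs_out = 384000 Hz; f_Nyquist = 192000.0 Hz


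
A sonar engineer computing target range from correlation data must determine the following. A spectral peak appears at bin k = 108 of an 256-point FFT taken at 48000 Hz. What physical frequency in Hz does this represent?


Frequency of DFT bin k:
f_k = k * fs / N
    = 108 * 48000 / 256
    = 5184000 / 256
    = 20250.0 Hz

20250.0 Hz


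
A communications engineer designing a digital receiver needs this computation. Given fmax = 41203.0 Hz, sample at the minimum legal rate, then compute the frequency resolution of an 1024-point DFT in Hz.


Step 1 — Nyquist sampling rate:
fs = 2 * fmax = 2 * 41203.0 = 82406.0 Hz

Step 2 — DFT bin spacing:
df = fs / N = 82406.0 / 1024 = 80.4746 Hz

80.4746 Hz


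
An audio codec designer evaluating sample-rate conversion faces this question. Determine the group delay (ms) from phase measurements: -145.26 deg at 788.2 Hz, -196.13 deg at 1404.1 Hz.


Group delay from phase difference:
tau = -d(phi)/d(omega)
d(phi) = -50.87 deg = -0.887849 rad
d(omega) = 2*pi*(1404.1 - 788.2) = 3869.8138 rad/s
tau = -(-0.887849) / 3869.8138
    = 0.2294 ms

0.2294 ms


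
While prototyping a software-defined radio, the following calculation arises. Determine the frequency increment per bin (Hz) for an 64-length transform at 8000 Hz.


DFT frequency resolution:
df = fs / N
   = 8000 / 64
   = 125.0 Hz

125.0 Hz


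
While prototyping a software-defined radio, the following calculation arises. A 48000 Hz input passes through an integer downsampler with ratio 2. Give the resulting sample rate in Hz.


Decimation reduces the sample rate:
fs_out = fs_in / M
       = 48000 / 2
       = 24000.0 Hz

24000.0 Hz


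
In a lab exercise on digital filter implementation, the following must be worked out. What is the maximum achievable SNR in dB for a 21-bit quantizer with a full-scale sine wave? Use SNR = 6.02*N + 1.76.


Theoretical SNR for a full-scale sinusoid:
SNR = 6.02 * N + 1.76
    = 6.02 * 21 + 1.76
    = 126.42 + 1.76
    = 128.18 dB

128.18 dB


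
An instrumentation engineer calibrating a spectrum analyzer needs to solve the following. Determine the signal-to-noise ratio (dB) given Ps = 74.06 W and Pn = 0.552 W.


SNR in decibels:
SNR = 10 * log10(Ps / Pn)
    = 10 * log10(74.06 / 0.552)
    = 10 * log10(134.1667)
    = 10 * 2.1276
    = 21.28 dB

21.28 dB


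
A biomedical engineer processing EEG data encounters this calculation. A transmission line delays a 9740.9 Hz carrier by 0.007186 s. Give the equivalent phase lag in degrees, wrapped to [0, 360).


Phase shift from frequency and time delay:
phi = 360 * f * t_delay
    = 360 * 9740.9 * 0.007186
    = 25199.32 degrees
    mod 360 = 359.32 degrees

359.32 degrees
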